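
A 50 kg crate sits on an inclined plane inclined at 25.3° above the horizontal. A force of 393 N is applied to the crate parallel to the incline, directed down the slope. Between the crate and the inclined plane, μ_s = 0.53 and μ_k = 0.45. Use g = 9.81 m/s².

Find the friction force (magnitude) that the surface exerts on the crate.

f ≈ 200 N (up the incline)

Normal force: N = m g cos θ = 50 × 9.81 × cos 25.3° = 443.5 N.
For equilibrium along the incline the friction force must supply f = m g sin θ + P = 209.6 + 393 = 602.6 N (positive meaning up-slope).
Static friction can supply at most μ_s N = 235 N.
Since |602.6| > 235 N, static friction cannot hold it; the crate slides down the incline and kinetic friction applies: f = μ_k N = 0.45 × 443.5 = 200 N.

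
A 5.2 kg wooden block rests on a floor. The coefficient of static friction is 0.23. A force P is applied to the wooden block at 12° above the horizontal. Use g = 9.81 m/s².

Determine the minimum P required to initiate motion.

P ≈ 11.4 N

N = m g − P sin α (the pull lifts the wooden block).
At impending slip, P cos α = μ_s N = μ_s (m g − P sin α).
Solving: P (cos α + μ_s sin α) = μ_s m g → P = 0.23×51/(cos 12° + 0.23 sin 12°) = 11.7/1.026 = 11.4 N.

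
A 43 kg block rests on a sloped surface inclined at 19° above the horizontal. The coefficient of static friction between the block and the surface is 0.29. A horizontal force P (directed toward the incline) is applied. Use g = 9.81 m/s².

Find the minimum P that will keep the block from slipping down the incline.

P_min ≈ 20.8 N

The block tends to slide down (tan θ > μ_s), so at the point of impending slip friction acts up-slope at its limit: f = μ_s N.
Perpendicular to the incline: N = m g cos θ + P sin θ.
Along the incline: P cos θ + μ_s N = m g sin θ, i.e. P cos θ + μ_s (m g cos θ + P sin θ) = m g sin θ.
Solving, P (cos θ + μ_s sin θ) = m g (sin θ − μ_s cos θ), so P = 422×0.05137/1.04 = 20.8 N.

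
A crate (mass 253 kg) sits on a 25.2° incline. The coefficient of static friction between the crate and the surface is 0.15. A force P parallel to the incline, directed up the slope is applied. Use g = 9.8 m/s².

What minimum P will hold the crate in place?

P_min ≈ 719 N

The crate tends to slide down (tan θ > μ_s), so at the point of impending slip friction acts up-slope at its limit: f = μ_s N.
P is parallel to the surface, so N = m g cos θ = 2240 N.
Along the incline: P + μ_s N = m g sin θ, so P = 1060 − 0.15×2240 = 719 N.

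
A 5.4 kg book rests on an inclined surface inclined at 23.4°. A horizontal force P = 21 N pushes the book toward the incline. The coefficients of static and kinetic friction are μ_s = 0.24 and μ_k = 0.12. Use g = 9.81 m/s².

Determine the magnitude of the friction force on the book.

f ≈ 1.77 N (up the incline)

The horizontal push has a component P sin θ into the surface, so N = m g cos θ + P sin θ = 48.62 + 8.34 = 56.96 N.
Along the incline, the net driving force (taking up-slope positive) is P cos θ − m g sin θ = 19.27 − 21.04 = -1.766 N, so equilibrium requires friction f = 1.766 N (up-slope).
Maximum static friction: μ_s N = 0.24 × 56.96 = 13.67 N.
|f_req| = 1.766 ≤ 13.67 N → the book is in equilibrium; friction equals the required value.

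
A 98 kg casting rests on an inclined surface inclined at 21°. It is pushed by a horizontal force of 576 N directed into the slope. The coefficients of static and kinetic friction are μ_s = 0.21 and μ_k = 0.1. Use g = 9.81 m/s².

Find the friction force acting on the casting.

The horizontal push has a component P sin θ into the surface, so N = m g cos θ + P sin θ = 897.5 + 206.4 = 1104 N.
Along the incline, the net driving force (taking up-slope positive) is P cos θ − m g sin θ = 537.7 − 344.5 = 193.2 N, so equilibrium requires friction f = -193.2 N (down-slope).
Maximum static friction: μ_s N = 0.21 × 1104 = 231.8 N.
Since 193.2 N is within the 231.8 N limit, the casting stays put and friction is exactly 193 N.

f ≈ 193 N (down the incline)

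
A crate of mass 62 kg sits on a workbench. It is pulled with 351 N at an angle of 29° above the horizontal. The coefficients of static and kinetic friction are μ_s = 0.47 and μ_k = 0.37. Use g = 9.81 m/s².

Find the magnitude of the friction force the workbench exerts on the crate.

N = m g − P sin α = 608.2 − 351×sin 29° = 438.1 N.
The horizontal driving force is P cos α = 307 N, so equilibrium needs friction f = 307 N.
The static-friction limit is μ_s N = 205.9 N.
307 > 205.9 N → the crate slides; f = μ_k N = 0.37×438.1 = 162 N.

f ≈ 162 N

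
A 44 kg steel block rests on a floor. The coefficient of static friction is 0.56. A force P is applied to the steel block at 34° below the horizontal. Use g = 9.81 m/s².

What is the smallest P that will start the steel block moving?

N = m g + P sin α (the push presses the steel block into the floor).
At impending slip, P cos α = μ_s N = μ_s (m g + P sin α).
Solving: P (cos α − μ_s sin α) = μ_s m g → P = 0.56×432/(cos 34° − 0.56 sin 34°) = 242/0.5159 = 469 N.

P ≈ 469 N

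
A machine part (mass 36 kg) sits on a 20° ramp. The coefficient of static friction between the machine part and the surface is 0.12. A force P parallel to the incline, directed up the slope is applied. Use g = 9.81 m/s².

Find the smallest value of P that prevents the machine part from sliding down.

P_min ≈ 81 N

The machine part tends to slide down (tan θ > μ_s), so at the point of impending slip friction acts up-slope at its limit: f = μ_s N.
P is parallel to the surface, so N = m g cos θ = 332 N.
Along the incline: P + μ_s N = m g sin θ, so P = 121 − 0.12×332 = 81 N.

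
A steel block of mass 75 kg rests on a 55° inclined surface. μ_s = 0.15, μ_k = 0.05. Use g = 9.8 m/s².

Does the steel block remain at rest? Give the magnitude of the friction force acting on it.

N = m g cos θ = 422 N.
Down-slope weight component: m g sin θ = 602 N.
μ_s N = 63.2 N.
602 > 63.2 N, so it slides; kinetic friction f = μ_k N = 0.05×422 = 21.1 N.

f ≈ 21.1 N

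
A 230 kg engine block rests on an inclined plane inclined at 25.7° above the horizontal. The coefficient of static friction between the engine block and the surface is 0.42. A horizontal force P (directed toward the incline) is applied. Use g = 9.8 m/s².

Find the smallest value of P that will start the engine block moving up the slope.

P ≈ 2550 N

At impending motion up the slope, friction acts down-slope at its limit: f = μ_s N.
Perpendicular to the incline: N = m g cos θ + P sin θ.
Along the incline: P cos θ = m g sin θ + μ_s N = m g sin θ + μ_s (m g cos θ + P sin θ).
Solving, P (cos θ − μ_s sin θ) = m g (sin θ + μ_s cos θ), so P = 230×9.8×(sin 25.7° + 0.42 cos 25.7°)/(cos 25.7° − 0.42 sin 25.7°) = 2250×0.8121/0.7189 = 2550 N.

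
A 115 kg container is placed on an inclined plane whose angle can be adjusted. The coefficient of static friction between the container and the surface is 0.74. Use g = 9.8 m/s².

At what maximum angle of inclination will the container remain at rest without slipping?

At the slip threshold, m g sin θ = μ_s · m g cos θ, so tan θ = μ_s.
θ_max = arctan(0.74) = 36.5°.

θ_max ≈ 36.5°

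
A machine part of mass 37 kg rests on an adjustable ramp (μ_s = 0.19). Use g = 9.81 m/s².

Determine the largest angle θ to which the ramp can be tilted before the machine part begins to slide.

θ_max ≈ 10.8°

At the slip threshold, m g sin θ = μ_s · m g cos θ, so tan θ = μ_s.
θ_max = arctan(0.19) = 10.8°.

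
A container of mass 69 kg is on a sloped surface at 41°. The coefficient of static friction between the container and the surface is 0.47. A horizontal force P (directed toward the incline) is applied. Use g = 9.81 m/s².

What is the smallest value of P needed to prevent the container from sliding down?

P_min ≈ 192 N

The container tends to slide down (tan θ > μ_s), so at the point of impending slip friction acts up-slope at its limit: f = μ_s N.
Perpendicular to the incline: N = m g cos θ + P sin θ.
Along the incline: P cos θ + μ_s N = m g sin θ, i.e. P cos θ + μ_s (m g cos θ + P sin θ) = m g sin θ.
Solving, P (cos θ + μ_s sin θ) = m g (sin θ − μ_s cos θ), so P = 677×0.3013/1.063 = 192 N.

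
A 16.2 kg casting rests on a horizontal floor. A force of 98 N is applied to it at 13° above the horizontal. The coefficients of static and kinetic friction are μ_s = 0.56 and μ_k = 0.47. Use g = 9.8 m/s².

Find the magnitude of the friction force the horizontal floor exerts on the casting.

f ≈ 64.3 N

N = m g − P sin α = 158.8 − 98×sin 13° = 136.7 N.
Horizontally, friction must balance P cos α = 95.49 N.
The static-friction limit is μ_s N = 76.56 N.
The required friction exceeds μ_s N, so the casting moves and f = μ_k N = 64.3 N.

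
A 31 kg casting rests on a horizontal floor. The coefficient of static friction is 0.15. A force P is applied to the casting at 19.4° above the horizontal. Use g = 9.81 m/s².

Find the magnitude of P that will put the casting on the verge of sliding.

P ≈ 45.9 N

N = m g − P sin α (the pull lifts the casting).
At impending slip, P cos α = μ_s N = μ_s (m g − P sin α).
Solving: P (cos α + μ_s sin α) = μ_s m g → P = 0.15×304/(cos 19.4° + 0.15 sin 19.4°) = 45.6/0.993 = 45.9 N.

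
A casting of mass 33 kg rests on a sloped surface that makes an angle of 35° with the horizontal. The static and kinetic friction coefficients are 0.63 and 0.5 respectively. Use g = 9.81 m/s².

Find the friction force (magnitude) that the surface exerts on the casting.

f ≈ 133 N (up the incline)

Perpendicular to the surface, N = m g cos θ = 33·9.81·cos 35° = 265.2 N.
Along the slope the weight component is m g sin θ = 185.7 N; friction must supply exactly this, acting up-slope.
Maximum static friction available: μ_s N = 0.63 × 265.2 = 167.1 N.
|185.7| exceeds 167.1 N, so the casting slips down-slope; friction is kinetic, f = μ_k N = 0.5×265.2 = 133 N.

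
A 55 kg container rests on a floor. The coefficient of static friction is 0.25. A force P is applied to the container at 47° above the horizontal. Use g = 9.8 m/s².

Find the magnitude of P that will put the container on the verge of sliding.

P ≈ 156 N

N = m g − P sin α (the pull lifts the container).
At impending slip, P cos α = μ_s N = μ_s (m g − P sin α).
Solving: P (cos α + μ_s sin α) = μ_s m g → P = 0.25×539/(cos 47° + 0.25 sin 47°) = 135/0.8648 = 156 N.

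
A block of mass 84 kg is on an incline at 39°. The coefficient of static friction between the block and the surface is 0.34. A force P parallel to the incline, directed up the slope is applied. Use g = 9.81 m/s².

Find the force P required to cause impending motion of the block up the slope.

P ≈ 736 N

At impending motion up the slope, friction acts down-slope at its limit: f = μ_s N.
P is parallel to the surface, so N = m g cos θ = 640 N.
Along the incline: P = m g sin θ + μ_s N = 519 + 0.34×640 = 736 N.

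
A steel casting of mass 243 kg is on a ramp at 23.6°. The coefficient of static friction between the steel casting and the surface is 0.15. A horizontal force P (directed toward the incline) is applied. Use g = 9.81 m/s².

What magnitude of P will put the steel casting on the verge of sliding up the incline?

P ≈ 1500 N

At impending motion up the slope, friction acts down-slope at its limit: f = μ_s N.
Perpendicular to the incline: N = m g cos θ + P sin θ.
Along the incline: P cos θ = m g sin θ + μ_s N = m g sin θ + μ_s (m g cos θ + P sin θ).
Solving, P (cos θ − μ_s sin θ) = m g (sin θ + μ_s cos θ), so P = 243×9.81×(sin 23.6° + 0.15 cos 23.6°)/(cos 23.6° − 0.15 sin 23.6°) = 2380×0.5378/0.8563 = 1500 N.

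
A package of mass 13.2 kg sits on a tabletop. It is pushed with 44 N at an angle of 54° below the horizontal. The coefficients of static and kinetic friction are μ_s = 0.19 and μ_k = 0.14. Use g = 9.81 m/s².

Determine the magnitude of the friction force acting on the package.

The vertical component of P adds to the normal force: N = m g + P sin α = 129.5 + 35.6 = 165.1 N.
Horizontally, friction must balance P cos α = 25.86 N.
The static-friction limit is μ_s N = 31.37 N.
25.86 ≤ 31.37 N → static; friction equals the required 25.9 N.

f ≈ 25.9 N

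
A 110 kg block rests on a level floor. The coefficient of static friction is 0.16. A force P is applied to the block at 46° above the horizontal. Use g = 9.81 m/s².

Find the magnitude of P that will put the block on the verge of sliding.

N = m g − P sin α (the pull lifts the block).
At impending slip, P cos α = μ_s N = μ_s (m g − P sin α).
Solving: P (cos α + μ_s sin α) = μ_s m g → P = 0.16×1080/(cos 46° + 0.16 sin 46°) = 173/0.8098 = 213 N.

P ≈ 213 N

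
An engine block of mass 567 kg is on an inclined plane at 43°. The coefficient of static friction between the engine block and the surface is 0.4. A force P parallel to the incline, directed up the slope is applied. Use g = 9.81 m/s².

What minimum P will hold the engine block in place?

The engine block tends to slide down (tan θ > μ_s), so at the point of impending slip friction acts up-slope at its limit: f = μ_s N.
P is parallel to the surface, so N = m g cos θ = 4070 N.
Along the incline: P + μ_s N = m g sin θ, so P = 3790 − 0.4×4070 = 2170 N.

P_min ≈ 2170 N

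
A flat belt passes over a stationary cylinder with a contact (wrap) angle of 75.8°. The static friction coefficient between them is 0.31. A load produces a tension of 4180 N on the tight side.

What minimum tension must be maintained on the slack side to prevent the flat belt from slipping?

T_min ≈ 2770 N

Capstan equation at impending slip: T_tight/T_slack = e^{μβ}.
β = 75.8° = 1.323 rad; e^{μβ} = e^{0.31×1.323} = 1.507.
T_slack = T_tight / e^{μβ} = 4180 / 1.507 = 2770 N.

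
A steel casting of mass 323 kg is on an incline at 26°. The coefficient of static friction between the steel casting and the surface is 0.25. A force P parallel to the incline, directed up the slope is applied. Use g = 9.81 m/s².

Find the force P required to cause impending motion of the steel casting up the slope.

P ≈ 2100 N

At impending motion up the slope, friction acts down-slope at its limit: f = μ_s N.
P is parallel to the surface, so N = m g cos θ = 2850 N.
Along the incline: P = m g sin θ + μ_s N = 1390 + 0.25×2850 = 2100 N.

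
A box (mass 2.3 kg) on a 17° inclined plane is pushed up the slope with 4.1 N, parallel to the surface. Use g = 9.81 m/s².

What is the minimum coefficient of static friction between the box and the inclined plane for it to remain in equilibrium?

μ_s,min ≈ 0.116

N = m g cos θ = 21.58 N.
Friction must make up the shortfall along the incline: f = m g sin θ − P = 6.597 − 4.1 = 2.497 N.
At the threshold f = μ_s N, so μ_s,min = 2.497/21.58 = 0.116.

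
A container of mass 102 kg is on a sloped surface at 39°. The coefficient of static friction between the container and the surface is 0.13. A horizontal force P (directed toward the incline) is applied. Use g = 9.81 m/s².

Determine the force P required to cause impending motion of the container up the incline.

At impending motion up the slope, friction acts down-slope at its limit: f = μ_s N.
Perpendicular to the incline: N = m g cos θ + P sin θ.
Along the incline: P cos θ = m g sin θ + μ_s N = m g sin θ + μ_s (m g cos θ + P sin θ).
Solving, P (cos θ − μ_s sin θ) = m g (sin θ + μ_s cos θ), so P = 102×9.81×(sin 39° + 0.13 cos 39°)/(cos 39° − 0.13 sin 39°) = 1000×0.7303/0.6953 = 1050 N.

P ≈ 1050 N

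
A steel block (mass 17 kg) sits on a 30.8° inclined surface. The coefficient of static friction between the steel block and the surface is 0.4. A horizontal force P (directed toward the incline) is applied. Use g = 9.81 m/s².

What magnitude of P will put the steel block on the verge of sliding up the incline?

P ≈ 218 N

At impending motion up the slope, friction acts down-slope at its limit: f = μ_s N.
Perpendicular to the incline: N = m g cos θ + P sin θ.
Along the incline: P cos θ = m g sin θ + μ_s N = m g sin θ + μ_s (m g cos θ + P sin θ).
Solving, P (cos θ − μ_s sin θ) = m g (sin θ + μ_s cos θ), so P = 17×9.81×(sin 30.8° + 0.4 cos 30.8°)/(cos 30.8° − 0.4 sin 30.8°) = 167×0.8556/0.6541 = 218 N.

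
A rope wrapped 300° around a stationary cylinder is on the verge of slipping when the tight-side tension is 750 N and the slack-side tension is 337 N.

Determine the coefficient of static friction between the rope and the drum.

μ ≈ 0.153

T₂/T₁ = e^{μβ} → μ = ln(T₂/T₁)/β.
β = 300° = 5.236 rad.
μ = ln(750/337)/5.236 = ln(2.226)/5.236 = 0.153.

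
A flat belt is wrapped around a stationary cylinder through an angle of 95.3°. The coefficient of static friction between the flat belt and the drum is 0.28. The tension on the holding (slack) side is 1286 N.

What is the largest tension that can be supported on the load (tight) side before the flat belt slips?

At impending slip the capstan equation gives T₂/T₁ = e^{μβ} with β in radians.
β = 95.3° × π/180 = 1.663 rad.
e^{μβ} = e^{0.28×1.663} = 1.593.
T₂ = T₁ · e^{μβ} = 1286 × 1.593 = 2050 N.

T_max ≈ 2050 N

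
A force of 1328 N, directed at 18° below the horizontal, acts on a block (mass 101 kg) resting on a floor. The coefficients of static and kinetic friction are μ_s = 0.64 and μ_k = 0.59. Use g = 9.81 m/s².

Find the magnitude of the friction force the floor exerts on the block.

f ≈ 827 N

The vertical component of P adds to the normal force: N = m g + P sin α = 990.8 + 410.4 = 1401 N.
Horizontally, friction must balance P cos α = 1263 N.
μ_s N = 0.64 × 1401 = 896.8 N.
The required friction exceeds μ_s N, so the block moves and f = μ_k N = 827 N.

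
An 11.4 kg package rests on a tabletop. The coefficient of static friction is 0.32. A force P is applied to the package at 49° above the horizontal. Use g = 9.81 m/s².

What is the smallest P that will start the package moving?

N = m g − P sin α (the pull lifts the package).
At impending slip, P cos α = μ_s N = μ_s (m g − P sin α).
Solving: P (cos α + μ_s sin α) = μ_s m g → P = 0.32×112/(cos 49° + 0.32 sin 49°) = 35.8/0.8976 = 39.9 N.

P ≈ 39.9 N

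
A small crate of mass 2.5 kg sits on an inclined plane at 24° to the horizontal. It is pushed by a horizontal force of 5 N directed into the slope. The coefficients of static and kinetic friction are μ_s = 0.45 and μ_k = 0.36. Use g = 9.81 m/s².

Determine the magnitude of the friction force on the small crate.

The horizontal push has a component P sin θ into the surface, so N = m g cos θ + P sin θ = 22.4 + 2.034 = 24.44 N.
Parallel to the incline: P cos θ − m g sin θ = 4.568 − 9.975 = -5.407 N; the friction needed to balance this is 5.407 N acting up the slope.
Maximum static friction: μ_s N = 0.45 × 24.44 = 11 N.
|f_req| = 5.407 ≤ 11 N → the small crate is in equilibrium; friction equals the required value.

f ≈ 5.41 N (up the incline)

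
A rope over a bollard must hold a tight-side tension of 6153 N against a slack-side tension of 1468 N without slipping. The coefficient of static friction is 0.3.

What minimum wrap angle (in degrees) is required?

T₂/T₁ = e^{μβ} → β = ln(T₂/T₁)/μ.
β = ln(6153/1468)/0.3 = 1.433/0.3 = 4.777 rad.
In degrees: β = 4.777 × 180/π = 274°.

β_min ≈ 274°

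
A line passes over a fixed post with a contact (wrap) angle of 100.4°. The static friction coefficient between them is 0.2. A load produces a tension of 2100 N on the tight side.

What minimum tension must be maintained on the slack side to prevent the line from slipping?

T_min ≈ 1480 N

Capstan equation at impending slip: T_tight/T_slack = e^{μβ}.
β = 100.4° = 1.752 rad; e^{μβ} = e^{0.2×1.752} = 1.42.
T_slack = T_tight / e^{μβ} = 2100 / 1.42 = 1480 N.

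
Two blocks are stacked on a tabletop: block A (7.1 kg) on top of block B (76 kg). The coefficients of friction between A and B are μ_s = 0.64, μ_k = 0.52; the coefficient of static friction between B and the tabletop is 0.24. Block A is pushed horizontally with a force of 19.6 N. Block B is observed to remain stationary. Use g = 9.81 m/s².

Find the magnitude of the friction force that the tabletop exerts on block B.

f ≈ 19.6 N

Between the blocks, N₁ = m_A g = 69.65 N.
So the A–B interface can sustain at most μ_s N₁ = 44.58 N of static friction.
Since P = 19.6 N ≤ 44.58 N, A does not slip on B; friction on A equals P = 19.6 N.
By Newton's third law B feels 19.6 N forward from A. With B stationary, the floor's static friction on B balances it: f₂ = 19.6 N (well within μ_s(m_A+m_B)g = 195.7 N).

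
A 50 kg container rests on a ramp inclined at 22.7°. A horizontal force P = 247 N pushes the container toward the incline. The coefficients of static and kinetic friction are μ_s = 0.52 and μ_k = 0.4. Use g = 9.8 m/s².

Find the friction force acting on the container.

The horizontal push has a component P sin θ into the surface, so N = m g cos θ + P sin θ = 452 + 95.32 = 547.4 N.
Along the incline, the net driving force (taking up-slope positive) is P cos θ − m g sin θ = 227.9 − 189.1 = 38.77 N, so equilibrium requires friction f = -38.77 N (down-slope).
Maximum static friction: μ_s N = 0.52 × 547.4 = 284.6 N.
Since 38.77 N is within the 284.6 N limit, the container stays put and friction is exactly 38.8 N.

f ≈ 38.8 N (down the incline)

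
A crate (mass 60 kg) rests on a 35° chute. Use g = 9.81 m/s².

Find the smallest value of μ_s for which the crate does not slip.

μ_s,min ≈ 0.7

At the slip threshold m g sin θ = μ_s m g cos θ, so μ_s,min = tan θ.
μ_s,min = tan 35° = 0.7.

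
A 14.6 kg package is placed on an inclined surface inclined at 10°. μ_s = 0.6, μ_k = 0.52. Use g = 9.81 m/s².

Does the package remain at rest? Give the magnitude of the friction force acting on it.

N = m g cos θ = 141 N.
Down-slope weight component: m g sin θ = 24.9 N.
μ_s N = 84.6 N.
24.9 ≤ 84.6 N, so it stays put; friction = 24.9 N.

f ≈ 24.9 N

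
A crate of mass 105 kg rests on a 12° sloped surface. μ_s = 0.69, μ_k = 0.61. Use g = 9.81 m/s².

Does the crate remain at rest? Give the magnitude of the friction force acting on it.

f ≈ 214 N

N = m g cos θ = 1010 N.
Down-slope weight component: m g sin θ = 214 N.
μ_s N = 695 N.
214 ≤ 695 N, so it stays put; friction = 214 N.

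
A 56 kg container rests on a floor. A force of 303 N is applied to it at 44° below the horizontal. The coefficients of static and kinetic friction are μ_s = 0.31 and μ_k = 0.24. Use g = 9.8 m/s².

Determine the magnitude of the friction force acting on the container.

f ≈ 218 N

The vertical component of P adds to the normal force: N = m g + P sin α = 548.8 + 210.5 = 759.3 N.
For equilibrium, f = P cos α = 303×cos 44° = 218 N.
The static-friction limit is μ_s N = 235.4 N.
218 ≤ 235.4 N → static; friction equals the required 218 N.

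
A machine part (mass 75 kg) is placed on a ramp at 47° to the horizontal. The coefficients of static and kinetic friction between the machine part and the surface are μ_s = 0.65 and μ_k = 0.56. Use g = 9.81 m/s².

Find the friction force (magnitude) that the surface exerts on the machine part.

f ≈ 281 N (up the incline)

Perpendicular to the surface, N = m g cos θ = 75·9.81·cos 47° = 501.8 N.
For equilibrium along the incline, friction must balance the weight component: f = m g sin θ = 538.1 N up the slope.
Static friction can supply at most μ_s N = 326.2 N.
Since |538.1| > 326.2 N, static friction cannot hold it; the machine part slides down the incline and kinetic friction applies: f = μ_k N = 0.56 × 501.8 = 281 N.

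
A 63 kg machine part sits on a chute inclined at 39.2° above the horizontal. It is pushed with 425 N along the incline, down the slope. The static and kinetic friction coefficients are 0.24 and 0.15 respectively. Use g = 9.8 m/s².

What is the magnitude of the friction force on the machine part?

f ≈ 71.8 N (up the incline)

Normal force: N = m g cos θ = 63 × 9.8 × cos 39.2° = 478.5 N.
The friction needed for equilibrium is m g sin θ + P = 390.2 + 425 = 815.2 N, measured positive up-slope.
Static friction can supply at most μ_s N = 114.8 N.
Since |815.2| > 114.8 N, static friction cannot hold it; the machine part slides down the incline and kinetic friction applies: f = μ_k N = 0.15 × 478.5 = 71.8 N.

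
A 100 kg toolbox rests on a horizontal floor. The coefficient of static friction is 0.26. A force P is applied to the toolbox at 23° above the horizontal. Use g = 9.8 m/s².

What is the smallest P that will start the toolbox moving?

N = m g − P sin α (the pull lifts the toolbox).
At impending slip, P cos α = μ_s N = μ_s (m g − P sin α).
Solving: P (cos α + μ_s sin α) = μ_s m g → P = 0.26×980/(cos 23° + 0.26 sin 23°) = 255/1.022 = 249 N.

P ≈ 249 N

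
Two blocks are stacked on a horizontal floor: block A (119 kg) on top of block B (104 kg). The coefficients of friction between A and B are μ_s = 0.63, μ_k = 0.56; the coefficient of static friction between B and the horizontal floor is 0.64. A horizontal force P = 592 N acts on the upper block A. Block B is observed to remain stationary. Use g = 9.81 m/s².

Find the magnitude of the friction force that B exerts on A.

f ≈ 592 N

Normal force at the A–B interface: N₁ = m_A g = 1167 N.
So the A–B interface can sustain at most μ_s N₁ = 735.5 N of static friction.
P = 592 N is within that limit, so A and B move together (both at rest); the A–B friction is simply f₁ = P = 592 N.
B experiences an equal 592 N forward from A (third law). B is in equilibrium, so the floor supplies f₂ = 592 N of static friction (limit μ_s(m_A+m_B)g = 1400 N, not exceeded).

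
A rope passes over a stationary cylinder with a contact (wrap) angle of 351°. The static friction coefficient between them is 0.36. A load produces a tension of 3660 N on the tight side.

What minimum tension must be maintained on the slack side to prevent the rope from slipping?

T_min ≈ 403 N

Capstan equation at impending slip: T_tight/T_slack = e^{μβ}.
β = 351° = 6.126 rad; e^{μβ} = e^{0.36×6.126} = 9.074.
T_slack = T_tight / e^{μβ} = 3660 / 9.074 = 403 N.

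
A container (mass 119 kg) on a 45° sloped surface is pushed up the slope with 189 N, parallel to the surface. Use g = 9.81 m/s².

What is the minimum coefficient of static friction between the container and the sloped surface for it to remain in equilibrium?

μ_s,min ≈ 0.771

N = m g cos θ = 825.5 N.
Friction must make up the shortfall along the incline: f = m g sin θ − P = 825.5 − 189 = 636.5 N.
At the threshold f = μ_s N, so μ_s,min = 636.5/825.5 = 0.771.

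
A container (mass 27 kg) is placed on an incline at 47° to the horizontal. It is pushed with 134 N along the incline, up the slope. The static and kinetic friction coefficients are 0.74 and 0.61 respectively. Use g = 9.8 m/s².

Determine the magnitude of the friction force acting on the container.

f ≈ 59.5 N (up the incline)

Perpendicular to the surface, N = m g cos θ = 27·9.8·cos 47° = 180.5 N.
The friction needed for equilibrium is m g sin θ − P = 193.5 − 134 = 59.52 N, measured positive up-slope.
The static-friction ceiling is μ_s N = 0.74 × 180.5 = 133.5 N.
Since |59.52| ≤ 133.5 N, the container remains in static equilibrium and friction takes exactly the required value.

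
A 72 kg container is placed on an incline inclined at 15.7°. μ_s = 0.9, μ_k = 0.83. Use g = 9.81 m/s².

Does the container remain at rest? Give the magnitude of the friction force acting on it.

f ≈ 191 N

N = m g cos θ = 680 N.
Down-slope weight component: m g sin θ = 191 N.
μ_s N = 612 N.
191 ≤ 612 N, so it stays put; friction = 191 N.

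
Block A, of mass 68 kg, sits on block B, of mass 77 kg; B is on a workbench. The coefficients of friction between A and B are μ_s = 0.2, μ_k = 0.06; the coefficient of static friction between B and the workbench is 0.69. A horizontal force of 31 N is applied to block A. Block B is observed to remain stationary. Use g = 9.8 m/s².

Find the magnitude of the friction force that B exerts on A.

Normal force at the A–B interface: N₁ = m_A g = 666.4 N.
Maximum static friction on A from B: μ_s N₁ = 0.2×666.4 = 133.3 N.
P = 31 N is within that limit, so A and B move together (both at rest); the A–B friction is simply f₁ = P = 31 N.
B experiences an equal 31 N forward from A (third law). B is in equilibrium, so the floor supplies f₂ = 31 N of static friction (limit μ_s(m_A+m_B)g = 980.5 N, not exceeded).

f ≈ 31 N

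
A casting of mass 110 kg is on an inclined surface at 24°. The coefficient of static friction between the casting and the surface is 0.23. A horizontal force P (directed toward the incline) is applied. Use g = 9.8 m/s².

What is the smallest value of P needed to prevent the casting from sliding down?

P_min ≈ 210 N

The casting tends to slide down (tan θ > μ_s), so at the point of impending slip friction acts up-slope at its limit: f = μ_s N.
Perpendicular to the incline: N = m g cos θ + P sin θ.
Along the incline: P cos θ + μ_s N = m g sin θ, i.e. P cos θ + μ_s (m g cos θ + P sin θ) = m g sin θ.
Solving, P (cos θ + μ_s sin θ) = m g (sin θ − μ_s cos θ), so P = 1080×0.1966/1.007 = 210 N.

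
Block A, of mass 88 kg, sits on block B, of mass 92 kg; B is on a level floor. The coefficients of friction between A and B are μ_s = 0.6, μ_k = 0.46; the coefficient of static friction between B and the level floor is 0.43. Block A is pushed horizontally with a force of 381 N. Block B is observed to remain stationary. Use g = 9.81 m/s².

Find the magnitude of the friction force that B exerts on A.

The normal force B exerts on A is simply A's weight, N₁ = 863.3 N.
Maximum static friction on A from B: μ_s N₁ = 0.6×863.3 = 518 N.
P = 381 N is within that limit, so A and B move together (both at rest); the A–B friction is simply f₁ = P = 381 N.
B experiences an equal 381 N forward from A (third law). B is in equilibrium, so the floor supplies f₂ = 381 N of static friction (limit μ_s(m_A+m_B)g = 759.3 N, not exceeded).

f ≈ 381 N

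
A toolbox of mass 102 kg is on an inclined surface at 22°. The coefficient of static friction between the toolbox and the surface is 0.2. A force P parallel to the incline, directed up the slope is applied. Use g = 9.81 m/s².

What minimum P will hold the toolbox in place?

P_min ≈ 189 N

The toolbox tends to slide down (tan θ > μ_s), so at the point of impending slip friction acts up-slope at its limit: f = μ_s N.
P is parallel to the surface, so N = m g cos θ = 928 N.
Along the incline: P + μ_s N = m g sin θ, so P = 375 − 0.2×928 = 189 N.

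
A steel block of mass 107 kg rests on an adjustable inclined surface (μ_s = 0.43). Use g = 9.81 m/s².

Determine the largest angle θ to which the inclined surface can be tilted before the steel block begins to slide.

At the slip threshold, m g sin θ = μ_s · m g cos θ, so tan θ = μ_s.
θ_max = arctan(0.43) = 23.3°.

θ_max ≈ 23.3°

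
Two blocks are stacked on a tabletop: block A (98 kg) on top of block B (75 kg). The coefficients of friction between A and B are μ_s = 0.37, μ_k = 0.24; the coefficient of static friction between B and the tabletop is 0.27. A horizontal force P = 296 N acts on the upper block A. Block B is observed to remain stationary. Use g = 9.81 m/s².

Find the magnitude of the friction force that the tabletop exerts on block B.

f ≈ 296 N

The normal force B exerts on A is simply A's weight, N₁ = 961.4 N.
So the A–B interface can sustain at most μ_s N₁ = 355.7 N of static friction.
P = 296 N is within that limit, so A and B move together (both at rest); the A–B friction is simply f₁ = P = 296 N.
B experiences an equal 296 N forward from A (third law). B is in equilibrium, so the floor supplies f₂ = 296 N of static friction (limit μ_s(m_A+m_B)g = 458.2 N, not exceeded).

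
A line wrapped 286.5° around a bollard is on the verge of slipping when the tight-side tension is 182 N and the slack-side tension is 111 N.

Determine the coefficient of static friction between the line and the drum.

T₂/T₁ = e^{μβ} → μ = ln(T₂/T₁)/β.
β = 286.5° = 5 rad.
μ = ln(182/111)/5 = ln(1.64)/5 = 0.0989.

μ ≈ 0.0989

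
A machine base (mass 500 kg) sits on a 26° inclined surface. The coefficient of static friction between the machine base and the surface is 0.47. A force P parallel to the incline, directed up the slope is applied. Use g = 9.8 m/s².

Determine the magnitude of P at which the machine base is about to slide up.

P ≈ 4220 N

At impending motion up the slope, friction acts down-slope at its limit: f = μ_s N.
P is parallel to the surface, so N = m g cos θ = 4400 N.
Along the incline: P = m g sin θ + μ_s N = 2150 + 0.47×4400 = 4220 N.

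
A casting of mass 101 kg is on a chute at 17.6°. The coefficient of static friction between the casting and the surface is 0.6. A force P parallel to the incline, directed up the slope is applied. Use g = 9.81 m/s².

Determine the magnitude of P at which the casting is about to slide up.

At impending motion up the slope, friction acts down-slope at its limit: f = μ_s N.
P is parallel to the surface, so N = m g cos θ = 944 N.
Along the incline: P = m g sin θ + μ_s N = 300 + 0.6×944 = 866 N.

P ≈ 866 N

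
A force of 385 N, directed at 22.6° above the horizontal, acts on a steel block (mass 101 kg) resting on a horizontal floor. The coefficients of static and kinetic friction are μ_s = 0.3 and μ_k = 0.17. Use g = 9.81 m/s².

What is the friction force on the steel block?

N = m g − P sin α = 990.8 − 385×sin 22.6° = 842.9 N.
Horizontally, friction must balance P cos α = 355.4 N.
The static-friction limit is μ_s N = 252.9 N.
The required friction exceeds μ_s N, so the steel block moves and f = μ_k N = 143 N.

f ≈ 143 N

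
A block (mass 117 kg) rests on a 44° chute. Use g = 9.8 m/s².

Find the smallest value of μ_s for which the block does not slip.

At the slip threshold m g sin θ = μ_s m g cos θ, so μ_s,min = tan θ.
μ_s,min = tan 44° = 0.966.

μ_s,min ≈ 0.966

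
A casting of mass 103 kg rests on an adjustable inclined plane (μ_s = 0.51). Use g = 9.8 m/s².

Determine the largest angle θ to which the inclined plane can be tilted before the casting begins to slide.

θ_max ≈ 27°

At the slip threshold, m g sin θ = μ_s · m g cos θ, so tan θ = μ_s.
θ_max = arctan(0.51) = 27°.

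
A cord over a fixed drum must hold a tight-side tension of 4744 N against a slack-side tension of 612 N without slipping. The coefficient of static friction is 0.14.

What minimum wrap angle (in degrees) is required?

β_min ≈ 838°

T₂/T₁ = e^{μβ} → β = ln(T₂/T₁)/μ.
β = ln(4744/612)/0.14 = 2.048/0.14 = 14.63 rad.
In degrees: β = 14.63 × 180/π = 838°.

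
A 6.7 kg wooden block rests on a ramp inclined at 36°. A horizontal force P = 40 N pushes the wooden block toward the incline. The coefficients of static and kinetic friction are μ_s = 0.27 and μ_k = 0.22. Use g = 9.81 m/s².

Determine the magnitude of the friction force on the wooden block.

Normal direction: N = m g cos θ + P sin θ = 76.69 N.
Parallel to the incline: P cos θ − m g sin θ = 32.36 − 38.63 = -6.273 N; the friction needed to balance this is 6.273 N acting up the slope.
The limit of static friction is μ_s N = 20.71 N.
|f_req| = 6.273 ≤ 20.71 N → the wooden block is in equilibrium; friction equals the required value.

f ≈ 6.27 N (up the incline)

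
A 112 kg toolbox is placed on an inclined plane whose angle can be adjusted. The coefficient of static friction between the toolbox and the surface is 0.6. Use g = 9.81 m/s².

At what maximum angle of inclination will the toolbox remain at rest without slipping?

θ_max ≈ 31°

At the slip threshold, m g sin θ = μ_s · m g cos θ, so tan θ = μ_s.
θ_max = arctan(0.6) = 31°.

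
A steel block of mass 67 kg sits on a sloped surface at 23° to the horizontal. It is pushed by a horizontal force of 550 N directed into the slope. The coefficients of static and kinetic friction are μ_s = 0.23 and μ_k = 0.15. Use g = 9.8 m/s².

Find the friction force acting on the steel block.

f ≈ 123 N (down the incline)

Resolve perpendicular to the incline: N = m g cos θ + P sin θ = 67×9.8×cos 23° + 550×sin 23° = 819.3 N.
Along the incline, the net driving force (taking up-slope positive) is P cos θ − m g sin θ = 506.3 − 256.6 = 249.7 N, so equilibrium requires friction f = -249.7 N (down-slope).
Maximum static friction: μ_s N = 0.23 × 819.3 = 188.4 N.
The required 249.7 N exceeds the static limit, so the steel block slides up-slope and f = μ_k N = 0.15×819.3 = 123 N.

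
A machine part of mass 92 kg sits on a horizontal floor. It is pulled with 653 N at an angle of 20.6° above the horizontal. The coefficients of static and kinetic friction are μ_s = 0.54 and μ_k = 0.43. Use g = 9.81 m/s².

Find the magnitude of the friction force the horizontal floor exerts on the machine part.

The vertical component of P reduces the normal force: N = m g − P sin α = 902.5 − 229.8 = 672.8 N.
The horizontal driving force is P cos α = 611.2 N, so equilibrium needs friction f = 611.2 N.
The static-friction limit is μ_s N = 363.3 N.
611.2 > 363.3 N → the machine part slides; f = μ_k N = 0.43×672.8 = 289 N.

f ≈ 289 N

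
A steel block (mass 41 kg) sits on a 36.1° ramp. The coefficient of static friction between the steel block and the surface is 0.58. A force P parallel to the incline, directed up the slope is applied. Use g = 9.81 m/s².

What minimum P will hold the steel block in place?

P_min ≈ 48.5 N

The steel block tends to slide down (tan θ > μ_s), so at the point of impending slip friction acts up-slope at its limit: f = μ_s N.
P is parallel to the surface, so N = m g cos θ = 325 N.
Along the incline: P + μ_s N = m g sin θ, so P = 237 − 0.58×325 = 48.5 N.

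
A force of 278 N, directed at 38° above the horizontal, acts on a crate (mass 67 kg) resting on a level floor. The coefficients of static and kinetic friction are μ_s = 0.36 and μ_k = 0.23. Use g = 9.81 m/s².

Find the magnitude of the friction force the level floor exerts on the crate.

The vertical component of P reduces the normal force: N = m g − P sin α = 657.3 − 171.2 = 486.1 N.
The horizontal driving force is P cos α = 219.1 N, so equilibrium needs friction f = 219.1 N.
μ_s N = 0.36 × 486.1 = 175 N.
The required friction exceeds μ_s N, so the crate moves and f = μ_k N = 112 N.

f ≈ 112 N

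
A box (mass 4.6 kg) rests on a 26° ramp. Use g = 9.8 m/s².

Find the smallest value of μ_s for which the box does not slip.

μ_s,min ≈ 0.488

At the slip threshold m g sin θ = μ_s m g cos θ, so μ_s,min = tan θ.
μ_s,min = tan 26° = 0.488.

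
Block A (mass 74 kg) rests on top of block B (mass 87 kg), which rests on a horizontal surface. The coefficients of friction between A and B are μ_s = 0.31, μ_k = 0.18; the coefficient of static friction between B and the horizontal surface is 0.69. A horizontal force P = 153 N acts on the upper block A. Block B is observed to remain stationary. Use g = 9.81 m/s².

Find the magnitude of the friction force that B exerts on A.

The normal force B exerts on A is simply A's weight, N₁ = 725.9 N.
Maximum static friction on A from B: μ_s N₁ = 0.31×725.9 = 225 N.
Since P = 153 N ≤ 225 N, A does not slip on B; friction on A equals P = 153 N.
B experiences an equal 153 N forward from A (third law). B is in equilibrium, so the floor supplies f₂ = 153 N of static friction (limit μ_s(m_A+m_B)g = 1090 N, not exceeded).

f ≈ 153 N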